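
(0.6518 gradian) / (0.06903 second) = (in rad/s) 0.1483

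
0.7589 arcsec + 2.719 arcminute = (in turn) 0.0001265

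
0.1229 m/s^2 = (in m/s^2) 0.1229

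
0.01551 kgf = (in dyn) 1.521e+04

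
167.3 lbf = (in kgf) 75.89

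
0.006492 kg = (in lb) 0.01431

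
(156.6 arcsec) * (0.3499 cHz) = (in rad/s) 2.657e-06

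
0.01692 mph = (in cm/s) 0.7564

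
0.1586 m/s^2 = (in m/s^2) 0.1586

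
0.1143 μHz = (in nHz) 114.3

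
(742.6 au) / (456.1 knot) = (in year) 1.501e+04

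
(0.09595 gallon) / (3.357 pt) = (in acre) 7.579e-05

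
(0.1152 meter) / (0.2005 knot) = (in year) 3.542e-08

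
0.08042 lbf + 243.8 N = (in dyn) 2.442e+07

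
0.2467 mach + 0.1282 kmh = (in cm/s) 8404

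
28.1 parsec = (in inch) 3.414e+19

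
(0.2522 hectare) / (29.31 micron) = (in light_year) 9.095e-09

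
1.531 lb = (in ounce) 24.5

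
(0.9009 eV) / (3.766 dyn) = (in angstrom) 3.833e-05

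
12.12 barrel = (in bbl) 12.12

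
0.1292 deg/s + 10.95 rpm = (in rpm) 10.97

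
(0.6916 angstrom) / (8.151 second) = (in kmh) 3.055e-11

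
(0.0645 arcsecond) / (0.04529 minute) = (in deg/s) 6.593e-06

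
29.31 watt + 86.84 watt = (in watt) 116.2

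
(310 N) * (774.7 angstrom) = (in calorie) 5.74e-06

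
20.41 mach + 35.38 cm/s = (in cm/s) 6.95e+05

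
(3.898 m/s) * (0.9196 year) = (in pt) 3.204e+11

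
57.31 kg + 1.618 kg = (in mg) 5.893e+07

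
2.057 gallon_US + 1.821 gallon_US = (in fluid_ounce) 496.4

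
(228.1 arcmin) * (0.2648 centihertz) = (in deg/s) 0.01007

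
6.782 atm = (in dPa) 6.872e+06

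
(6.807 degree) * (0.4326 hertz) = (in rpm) 0.4908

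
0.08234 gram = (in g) 0.08234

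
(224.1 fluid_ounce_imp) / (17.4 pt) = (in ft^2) 11.17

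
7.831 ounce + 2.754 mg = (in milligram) 2.22e+05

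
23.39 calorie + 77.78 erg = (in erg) 9.786e+08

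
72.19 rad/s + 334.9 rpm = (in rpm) 1024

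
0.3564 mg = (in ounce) 1.257e-05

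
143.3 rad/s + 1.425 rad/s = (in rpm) 1382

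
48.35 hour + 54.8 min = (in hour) 49.26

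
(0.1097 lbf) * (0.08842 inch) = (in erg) 1.096e+04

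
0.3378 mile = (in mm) 5.436e+05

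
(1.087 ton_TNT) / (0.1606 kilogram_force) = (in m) 2.888e+09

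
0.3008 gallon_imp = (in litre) 1.367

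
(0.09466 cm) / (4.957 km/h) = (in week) 1.137e-09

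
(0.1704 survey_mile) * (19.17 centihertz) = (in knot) 102.2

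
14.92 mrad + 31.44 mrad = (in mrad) 46.36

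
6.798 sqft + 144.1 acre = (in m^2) 5.832e+05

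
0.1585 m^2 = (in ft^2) 1.706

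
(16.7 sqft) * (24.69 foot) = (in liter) 1.168e+04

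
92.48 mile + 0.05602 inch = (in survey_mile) 92.48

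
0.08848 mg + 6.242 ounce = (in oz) 6.242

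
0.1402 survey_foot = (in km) 4.273e-05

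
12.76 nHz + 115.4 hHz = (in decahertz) 1154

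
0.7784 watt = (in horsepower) 0.001044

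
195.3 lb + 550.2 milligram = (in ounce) 3125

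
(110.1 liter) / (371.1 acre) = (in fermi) 7.331e+07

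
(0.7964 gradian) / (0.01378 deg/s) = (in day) 0.000602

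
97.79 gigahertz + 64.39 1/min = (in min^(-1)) 5.867e+12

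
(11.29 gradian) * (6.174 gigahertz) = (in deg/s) 6.273e+10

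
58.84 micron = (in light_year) 6.219e-21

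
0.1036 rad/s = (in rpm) 0.9893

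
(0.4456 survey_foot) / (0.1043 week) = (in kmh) 7.751e-06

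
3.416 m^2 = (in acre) 0.0008441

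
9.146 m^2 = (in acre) 0.00226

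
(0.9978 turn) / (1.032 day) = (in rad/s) 7.031e-05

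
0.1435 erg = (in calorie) 3.43e-09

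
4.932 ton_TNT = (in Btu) 1.956e+07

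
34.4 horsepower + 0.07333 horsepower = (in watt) 2.571e+04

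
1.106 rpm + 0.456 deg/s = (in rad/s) 0.1238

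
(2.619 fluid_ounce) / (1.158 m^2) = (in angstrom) 6.689e+05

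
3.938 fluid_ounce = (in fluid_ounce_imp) 4.099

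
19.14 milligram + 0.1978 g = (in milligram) 216.9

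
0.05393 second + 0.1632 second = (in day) 2.513e-06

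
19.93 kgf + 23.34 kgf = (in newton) 424.3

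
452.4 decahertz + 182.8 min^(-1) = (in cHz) 4.527e+05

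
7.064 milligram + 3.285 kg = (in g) 3285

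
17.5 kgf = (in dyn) 1.716e+07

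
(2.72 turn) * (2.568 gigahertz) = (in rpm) 4.191e+11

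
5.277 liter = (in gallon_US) 1.394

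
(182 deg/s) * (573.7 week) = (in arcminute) 3.789e+12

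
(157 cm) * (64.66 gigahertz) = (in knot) 1.973e+11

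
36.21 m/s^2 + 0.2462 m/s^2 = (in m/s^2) 36.46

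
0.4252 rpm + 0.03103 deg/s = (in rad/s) 0.04507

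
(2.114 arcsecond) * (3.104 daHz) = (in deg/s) 0.01823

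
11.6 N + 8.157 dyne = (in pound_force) 2.608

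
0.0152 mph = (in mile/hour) 0.0152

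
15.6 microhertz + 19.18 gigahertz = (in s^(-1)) 1.918e+10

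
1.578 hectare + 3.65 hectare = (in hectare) 5.228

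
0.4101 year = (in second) 1.293e+07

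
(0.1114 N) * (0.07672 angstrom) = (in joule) 8.547e-13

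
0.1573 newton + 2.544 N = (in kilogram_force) 0.2755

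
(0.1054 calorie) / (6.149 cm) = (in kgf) 0.7313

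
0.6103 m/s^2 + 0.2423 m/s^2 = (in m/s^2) 0.8526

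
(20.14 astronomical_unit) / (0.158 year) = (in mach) 1776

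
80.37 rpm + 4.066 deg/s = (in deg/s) 486.3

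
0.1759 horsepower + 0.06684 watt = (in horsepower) 0.176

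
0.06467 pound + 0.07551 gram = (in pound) 0.06484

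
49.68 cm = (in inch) 19.56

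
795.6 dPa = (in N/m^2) 79.56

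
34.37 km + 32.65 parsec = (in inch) 3.966e+19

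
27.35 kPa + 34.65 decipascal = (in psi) 3.967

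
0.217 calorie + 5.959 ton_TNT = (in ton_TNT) 5.959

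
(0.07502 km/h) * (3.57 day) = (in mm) 6.428e+06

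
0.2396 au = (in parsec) 1.162e-06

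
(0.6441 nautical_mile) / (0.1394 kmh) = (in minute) 513.4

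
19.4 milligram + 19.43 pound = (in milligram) 8.813e+06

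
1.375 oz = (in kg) 0.03898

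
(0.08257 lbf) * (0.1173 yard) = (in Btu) 3.734e-05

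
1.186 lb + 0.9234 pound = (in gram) 956.8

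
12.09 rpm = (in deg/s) 72.54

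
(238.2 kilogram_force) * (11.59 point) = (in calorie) 2.283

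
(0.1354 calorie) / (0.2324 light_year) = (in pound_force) 5.792e-17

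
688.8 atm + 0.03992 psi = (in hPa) 6.979e+05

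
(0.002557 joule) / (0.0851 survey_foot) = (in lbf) 0.02216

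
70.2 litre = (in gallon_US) 18.54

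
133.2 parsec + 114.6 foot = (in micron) 4.11e+24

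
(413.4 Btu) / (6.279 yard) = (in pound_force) 1.708e+04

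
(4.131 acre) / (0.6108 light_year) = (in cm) 2.893e-10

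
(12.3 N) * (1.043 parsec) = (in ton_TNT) 9.461e+07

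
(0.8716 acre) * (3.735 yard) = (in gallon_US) 3.182e+06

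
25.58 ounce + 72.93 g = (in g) 798.1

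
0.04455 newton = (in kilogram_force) 0.004543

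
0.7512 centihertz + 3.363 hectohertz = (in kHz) 0.3363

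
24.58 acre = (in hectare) 9.947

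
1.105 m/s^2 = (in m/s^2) 1.105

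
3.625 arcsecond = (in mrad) 0.01757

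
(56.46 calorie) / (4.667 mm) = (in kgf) 5161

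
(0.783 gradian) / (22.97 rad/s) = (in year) 1.698e-11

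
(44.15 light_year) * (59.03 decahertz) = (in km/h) 8.876e+20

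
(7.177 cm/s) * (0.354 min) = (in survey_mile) 0.0009472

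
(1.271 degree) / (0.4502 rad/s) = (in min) 0.0008212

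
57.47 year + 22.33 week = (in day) 2.113e+04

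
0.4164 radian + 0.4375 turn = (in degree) 181.4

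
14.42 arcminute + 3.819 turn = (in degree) 1375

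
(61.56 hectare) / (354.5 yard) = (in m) 1899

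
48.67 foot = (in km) 0.01483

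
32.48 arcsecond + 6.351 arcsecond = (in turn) 2.996e-05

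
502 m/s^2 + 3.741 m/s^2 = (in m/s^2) 505.7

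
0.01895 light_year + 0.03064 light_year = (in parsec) 0.0152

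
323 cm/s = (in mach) 0.009486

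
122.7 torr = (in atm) 0.1614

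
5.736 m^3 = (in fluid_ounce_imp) 2.019e+05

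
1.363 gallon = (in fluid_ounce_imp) 181.6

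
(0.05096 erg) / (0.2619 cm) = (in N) 1.946e-06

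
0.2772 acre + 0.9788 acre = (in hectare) 0.5083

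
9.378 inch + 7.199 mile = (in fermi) 1.159e+19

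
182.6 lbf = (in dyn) 8.122e+07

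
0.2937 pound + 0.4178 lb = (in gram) 322.7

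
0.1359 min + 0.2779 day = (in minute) 400.3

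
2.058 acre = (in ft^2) 8.965e+04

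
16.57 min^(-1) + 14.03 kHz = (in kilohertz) 14.03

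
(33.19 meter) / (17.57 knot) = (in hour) 0.00102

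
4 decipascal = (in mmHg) 0.003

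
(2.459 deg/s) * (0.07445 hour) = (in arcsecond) 2.373e+06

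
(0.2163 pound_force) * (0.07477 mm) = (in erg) 719.4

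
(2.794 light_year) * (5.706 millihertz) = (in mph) 3.374e+14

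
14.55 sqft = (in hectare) 0.0001352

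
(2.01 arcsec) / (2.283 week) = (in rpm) 6.739e-11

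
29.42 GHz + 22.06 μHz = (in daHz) 2.942e+09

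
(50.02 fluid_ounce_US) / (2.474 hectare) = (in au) 3.997e-19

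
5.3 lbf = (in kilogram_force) 2.404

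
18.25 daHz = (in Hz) 182.5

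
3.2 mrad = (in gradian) 0.2037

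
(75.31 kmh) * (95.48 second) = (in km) 1.997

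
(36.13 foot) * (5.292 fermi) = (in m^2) 5.828e-14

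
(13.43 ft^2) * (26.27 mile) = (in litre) 5.275e+07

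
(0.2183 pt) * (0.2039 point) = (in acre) 1.369e-12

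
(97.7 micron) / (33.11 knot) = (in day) 6.639e-11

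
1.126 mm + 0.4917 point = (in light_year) 1.374e-19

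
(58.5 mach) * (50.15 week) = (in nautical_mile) 3.262e+08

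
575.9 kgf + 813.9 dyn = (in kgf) 575.9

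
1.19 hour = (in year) 0.0001358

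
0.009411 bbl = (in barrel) 0.009411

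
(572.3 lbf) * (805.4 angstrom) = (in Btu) 1.943e-07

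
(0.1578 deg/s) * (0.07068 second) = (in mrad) 0.1947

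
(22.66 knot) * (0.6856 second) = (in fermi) 7.992e+15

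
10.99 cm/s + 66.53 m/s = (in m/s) 66.64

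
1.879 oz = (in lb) 0.1174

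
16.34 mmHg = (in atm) 0.0215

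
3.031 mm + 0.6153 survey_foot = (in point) 540.2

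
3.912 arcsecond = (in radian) 1.897e-05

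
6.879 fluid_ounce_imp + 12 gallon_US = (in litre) 45.62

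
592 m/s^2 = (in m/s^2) 592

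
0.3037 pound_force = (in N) 1.351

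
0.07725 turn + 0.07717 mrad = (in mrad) 485.5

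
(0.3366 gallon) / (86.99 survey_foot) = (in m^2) 4.806e-05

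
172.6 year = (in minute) 9.072e+07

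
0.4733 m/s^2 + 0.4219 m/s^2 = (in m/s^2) 0.8952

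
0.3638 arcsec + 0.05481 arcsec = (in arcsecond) 0.4186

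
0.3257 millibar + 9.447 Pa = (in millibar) 0.4202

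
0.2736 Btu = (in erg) 2.887e+09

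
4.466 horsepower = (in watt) 3330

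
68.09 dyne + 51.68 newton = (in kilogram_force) 5.27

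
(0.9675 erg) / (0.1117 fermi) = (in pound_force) 1.947e+08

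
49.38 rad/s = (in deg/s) 2829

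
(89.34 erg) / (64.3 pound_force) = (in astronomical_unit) 2.088e-19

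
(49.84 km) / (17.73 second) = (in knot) 5464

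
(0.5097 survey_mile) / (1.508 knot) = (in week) 0.001748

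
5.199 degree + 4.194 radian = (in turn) 0.6819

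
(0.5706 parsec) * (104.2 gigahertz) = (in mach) 5.388e+24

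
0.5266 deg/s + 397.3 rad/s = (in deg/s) 2.276e+04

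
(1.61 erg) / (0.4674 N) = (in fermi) 3.445e+08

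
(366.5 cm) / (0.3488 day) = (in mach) 3.572e-07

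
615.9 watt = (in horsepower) 0.8259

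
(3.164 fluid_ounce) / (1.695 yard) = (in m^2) 6.037e-05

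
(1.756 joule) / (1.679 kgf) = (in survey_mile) 6.627e-05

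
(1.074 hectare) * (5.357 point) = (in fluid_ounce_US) 6.863e+05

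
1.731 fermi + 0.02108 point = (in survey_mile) 4.621e-09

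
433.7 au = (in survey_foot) 2.129e+14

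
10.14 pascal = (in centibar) 0.01014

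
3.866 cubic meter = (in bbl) 24.32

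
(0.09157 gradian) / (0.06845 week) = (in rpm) 3.318e-07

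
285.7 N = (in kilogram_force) 29.13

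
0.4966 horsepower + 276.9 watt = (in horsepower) 0.8679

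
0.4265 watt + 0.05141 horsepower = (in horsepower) 0.05198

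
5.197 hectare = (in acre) 12.84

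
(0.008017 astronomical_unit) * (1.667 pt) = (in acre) 174.3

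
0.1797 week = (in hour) 30.19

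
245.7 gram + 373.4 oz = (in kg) 10.83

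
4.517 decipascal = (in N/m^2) 0.4517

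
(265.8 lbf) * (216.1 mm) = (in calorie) 61.07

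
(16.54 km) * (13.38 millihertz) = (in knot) 430.2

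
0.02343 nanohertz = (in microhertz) 2.343e-05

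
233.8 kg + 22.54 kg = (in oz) 9042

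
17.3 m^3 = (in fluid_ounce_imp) 6.089e+05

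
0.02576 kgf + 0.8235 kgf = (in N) 8.328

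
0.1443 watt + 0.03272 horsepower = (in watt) 24.54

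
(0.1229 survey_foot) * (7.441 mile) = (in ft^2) 4829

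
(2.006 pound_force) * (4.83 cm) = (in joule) 0.431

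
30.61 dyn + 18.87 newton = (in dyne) 1.887e+06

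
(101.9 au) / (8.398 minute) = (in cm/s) 3.025e+12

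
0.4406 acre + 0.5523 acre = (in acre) 0.9929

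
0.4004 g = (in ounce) 0.01412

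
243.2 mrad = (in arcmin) 836.1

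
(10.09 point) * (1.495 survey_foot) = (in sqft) 0.01746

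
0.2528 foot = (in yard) 0.08427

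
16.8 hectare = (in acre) 41.51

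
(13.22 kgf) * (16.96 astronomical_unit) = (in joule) 3.289e+14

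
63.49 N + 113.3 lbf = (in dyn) 5.675e+07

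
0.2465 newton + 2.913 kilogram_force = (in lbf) 6.477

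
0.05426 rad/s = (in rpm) 0.5181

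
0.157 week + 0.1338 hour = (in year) 0.003026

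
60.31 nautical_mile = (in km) 111.7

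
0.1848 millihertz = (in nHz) 1.848e+05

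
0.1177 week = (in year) 0.002257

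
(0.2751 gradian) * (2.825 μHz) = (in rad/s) 1.221e-08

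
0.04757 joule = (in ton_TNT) 1.137e-11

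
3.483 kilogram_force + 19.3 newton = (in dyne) 5.346e+06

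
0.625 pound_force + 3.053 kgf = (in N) 32.72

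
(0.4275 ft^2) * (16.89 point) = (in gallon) 0.06251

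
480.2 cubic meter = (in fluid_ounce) 1.624e+07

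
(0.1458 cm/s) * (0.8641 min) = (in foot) 0.248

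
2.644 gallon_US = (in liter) 10.01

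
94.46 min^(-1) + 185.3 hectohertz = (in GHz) 1.853e-05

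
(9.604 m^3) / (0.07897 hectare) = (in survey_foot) 0.0399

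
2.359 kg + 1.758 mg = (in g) 2359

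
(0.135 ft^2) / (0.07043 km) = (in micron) 178.1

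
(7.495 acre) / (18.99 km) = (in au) 1.068e-11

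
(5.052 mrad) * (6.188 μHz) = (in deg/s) 1.791e-06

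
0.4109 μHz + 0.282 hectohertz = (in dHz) 282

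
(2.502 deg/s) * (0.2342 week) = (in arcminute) 2.126e+07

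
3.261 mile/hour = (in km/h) 5.248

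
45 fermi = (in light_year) 4.757e-30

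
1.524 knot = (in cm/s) 78.4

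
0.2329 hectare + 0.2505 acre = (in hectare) 0.3343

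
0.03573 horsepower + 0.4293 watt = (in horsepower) 0.03631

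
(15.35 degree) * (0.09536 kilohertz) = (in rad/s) 25.55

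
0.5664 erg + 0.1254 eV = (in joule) 5.664e-08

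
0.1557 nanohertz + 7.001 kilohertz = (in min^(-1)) 4.201e+05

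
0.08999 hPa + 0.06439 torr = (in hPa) 0.1758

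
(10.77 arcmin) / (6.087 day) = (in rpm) 5.688e-08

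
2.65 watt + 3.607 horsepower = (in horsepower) 3.611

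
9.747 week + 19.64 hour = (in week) 9.864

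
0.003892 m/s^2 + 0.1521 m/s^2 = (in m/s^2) 0.156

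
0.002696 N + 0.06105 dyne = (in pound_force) 0.0006062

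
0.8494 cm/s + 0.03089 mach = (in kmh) 37.9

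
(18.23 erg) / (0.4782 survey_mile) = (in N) 2.369e-09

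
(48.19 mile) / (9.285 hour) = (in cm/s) 232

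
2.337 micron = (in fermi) 2.337e+09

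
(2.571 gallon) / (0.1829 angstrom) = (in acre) 1.315e+05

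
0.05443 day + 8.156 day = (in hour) 197.1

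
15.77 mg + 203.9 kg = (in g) 2.039e+05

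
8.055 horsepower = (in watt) 6007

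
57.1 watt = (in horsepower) 0.07657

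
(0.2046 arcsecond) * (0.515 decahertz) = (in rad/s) 5.108e-06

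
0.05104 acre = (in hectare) 0.02066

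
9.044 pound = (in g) 4102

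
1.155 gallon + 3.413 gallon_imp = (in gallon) 5.254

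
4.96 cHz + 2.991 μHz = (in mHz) 49.6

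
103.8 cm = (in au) 6.939e-12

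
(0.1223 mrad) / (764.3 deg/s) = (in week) 1.516e-11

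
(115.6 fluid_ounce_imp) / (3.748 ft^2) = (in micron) 9433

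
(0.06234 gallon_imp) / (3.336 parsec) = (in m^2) 2.753e-21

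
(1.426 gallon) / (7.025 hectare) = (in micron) 0.07684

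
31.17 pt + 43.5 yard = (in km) 0.03979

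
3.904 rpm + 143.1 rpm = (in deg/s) 882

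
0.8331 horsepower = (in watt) 621.2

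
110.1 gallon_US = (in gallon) 110.1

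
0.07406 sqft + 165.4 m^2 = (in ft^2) 1780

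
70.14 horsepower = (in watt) 5.23e+04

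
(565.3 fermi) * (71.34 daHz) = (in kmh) 1.452e-09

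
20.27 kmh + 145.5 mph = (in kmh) 254.4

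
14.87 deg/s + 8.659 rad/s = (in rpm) 85.17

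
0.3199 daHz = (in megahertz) 3.199e-06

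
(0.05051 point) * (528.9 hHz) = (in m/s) 0.9424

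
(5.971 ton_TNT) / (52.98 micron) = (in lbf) 1.06e+14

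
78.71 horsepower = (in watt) 5.869e+04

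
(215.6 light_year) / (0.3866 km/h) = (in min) 3.166e+17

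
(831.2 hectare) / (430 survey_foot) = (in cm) 6.342e+06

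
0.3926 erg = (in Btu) 3.721e-11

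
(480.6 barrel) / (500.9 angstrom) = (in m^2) 1.525e+09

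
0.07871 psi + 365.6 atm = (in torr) 2.779e+05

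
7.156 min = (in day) 0.004969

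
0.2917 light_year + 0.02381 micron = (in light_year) 0.2917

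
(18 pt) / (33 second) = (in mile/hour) 0.0004304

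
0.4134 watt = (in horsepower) 0.0005544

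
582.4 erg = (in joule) 5.824e-05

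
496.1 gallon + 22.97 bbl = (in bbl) 34.78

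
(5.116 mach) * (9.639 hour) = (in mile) 3.756e+04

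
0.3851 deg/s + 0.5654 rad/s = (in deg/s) 32.78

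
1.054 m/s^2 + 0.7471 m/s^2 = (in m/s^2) 1.801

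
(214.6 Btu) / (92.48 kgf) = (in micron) 2.497e+08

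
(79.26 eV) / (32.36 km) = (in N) 3.924e-22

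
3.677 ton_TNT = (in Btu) 1.458e+07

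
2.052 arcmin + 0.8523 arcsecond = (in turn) 9.566e-05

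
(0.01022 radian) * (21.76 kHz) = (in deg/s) 1.274e+04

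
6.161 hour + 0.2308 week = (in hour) 44.94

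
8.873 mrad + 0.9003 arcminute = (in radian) 0.009135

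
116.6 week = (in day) 816.2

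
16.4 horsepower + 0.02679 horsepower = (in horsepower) 16.43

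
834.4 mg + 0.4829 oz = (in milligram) 1.452e+04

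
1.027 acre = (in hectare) 0.4156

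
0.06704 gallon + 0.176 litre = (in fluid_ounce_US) 14.53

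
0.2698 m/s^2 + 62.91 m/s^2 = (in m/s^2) 63.18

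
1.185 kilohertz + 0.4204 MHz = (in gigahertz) 0.0004216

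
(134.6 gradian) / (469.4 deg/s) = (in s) 0.2581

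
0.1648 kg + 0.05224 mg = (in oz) 5.813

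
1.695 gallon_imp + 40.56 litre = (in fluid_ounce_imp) 1699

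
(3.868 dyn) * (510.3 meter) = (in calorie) 0.004718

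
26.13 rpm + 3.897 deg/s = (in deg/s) 160.7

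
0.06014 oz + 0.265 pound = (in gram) 121.9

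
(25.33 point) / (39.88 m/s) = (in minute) 3.734e-06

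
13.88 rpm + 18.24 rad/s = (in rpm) 188.1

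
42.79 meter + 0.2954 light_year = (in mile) 1.737e+12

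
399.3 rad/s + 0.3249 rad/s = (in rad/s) 399.6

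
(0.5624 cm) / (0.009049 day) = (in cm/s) 0.0007193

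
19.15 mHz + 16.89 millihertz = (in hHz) 0.0003604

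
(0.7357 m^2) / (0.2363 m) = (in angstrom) 3.113e+10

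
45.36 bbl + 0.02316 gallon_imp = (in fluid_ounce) 2.439e+05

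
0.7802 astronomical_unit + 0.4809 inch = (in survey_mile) 7.252e+07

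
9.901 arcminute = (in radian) 0.00288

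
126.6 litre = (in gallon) 33.44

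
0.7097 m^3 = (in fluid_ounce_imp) 2.498e+04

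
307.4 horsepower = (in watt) 2.292e+05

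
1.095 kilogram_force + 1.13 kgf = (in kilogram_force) 2.225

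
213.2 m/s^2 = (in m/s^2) 213.2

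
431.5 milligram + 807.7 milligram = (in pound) 0.002732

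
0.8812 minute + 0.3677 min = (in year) 2.376e-06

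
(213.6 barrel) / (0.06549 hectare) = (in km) 5.185e-05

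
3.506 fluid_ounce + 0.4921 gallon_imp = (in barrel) 0.01472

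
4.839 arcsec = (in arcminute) 0.08065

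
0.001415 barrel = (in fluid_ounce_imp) 7.918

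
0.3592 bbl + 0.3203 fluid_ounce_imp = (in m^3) 0.05712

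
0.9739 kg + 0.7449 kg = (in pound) 3.789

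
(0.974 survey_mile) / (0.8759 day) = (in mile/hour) 0.04633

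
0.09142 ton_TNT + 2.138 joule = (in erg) 3.825e+15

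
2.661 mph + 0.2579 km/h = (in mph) 2.821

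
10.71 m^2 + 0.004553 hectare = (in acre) 0.0139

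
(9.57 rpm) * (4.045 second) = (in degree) 232.3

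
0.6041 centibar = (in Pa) 604.1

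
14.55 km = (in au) 9.726e-08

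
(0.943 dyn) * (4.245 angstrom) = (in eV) 2.498e+04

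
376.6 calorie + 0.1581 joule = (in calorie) 376.6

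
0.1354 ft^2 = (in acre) 3.108e-06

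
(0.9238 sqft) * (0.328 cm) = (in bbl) 0.001771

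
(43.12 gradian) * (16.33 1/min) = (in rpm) 1.76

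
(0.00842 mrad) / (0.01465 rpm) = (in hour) 1.525e-06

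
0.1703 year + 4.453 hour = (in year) 0.1708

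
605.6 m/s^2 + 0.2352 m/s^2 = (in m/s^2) 605.8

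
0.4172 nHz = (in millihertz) 4.172e-07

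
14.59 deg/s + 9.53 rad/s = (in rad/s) 9.785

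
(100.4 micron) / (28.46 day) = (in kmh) 1.47e-10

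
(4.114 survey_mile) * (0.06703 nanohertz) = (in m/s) 4.438e-07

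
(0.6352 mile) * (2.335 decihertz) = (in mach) 0.701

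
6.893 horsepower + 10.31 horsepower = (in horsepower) 17.2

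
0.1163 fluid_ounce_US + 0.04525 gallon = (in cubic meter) 0.0001747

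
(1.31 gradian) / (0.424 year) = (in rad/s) 1.539e-09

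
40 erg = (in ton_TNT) 9.56e-16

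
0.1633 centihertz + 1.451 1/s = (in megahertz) 1.453e-06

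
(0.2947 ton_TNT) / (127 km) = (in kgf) 990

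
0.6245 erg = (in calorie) 1.493e-08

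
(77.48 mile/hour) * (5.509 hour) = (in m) 6.869e+05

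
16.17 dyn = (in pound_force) 3.635e-05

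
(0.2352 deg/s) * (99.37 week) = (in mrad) 2.467e+08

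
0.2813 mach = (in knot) 186.2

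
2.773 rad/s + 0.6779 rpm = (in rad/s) 2.844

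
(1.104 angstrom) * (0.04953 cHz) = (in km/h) 1.969e-13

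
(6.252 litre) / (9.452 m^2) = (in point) 1.875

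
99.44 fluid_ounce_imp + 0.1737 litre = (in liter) 2.999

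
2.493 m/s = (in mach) 0.007322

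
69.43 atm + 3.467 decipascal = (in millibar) 7.035e+04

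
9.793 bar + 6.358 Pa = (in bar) 9.793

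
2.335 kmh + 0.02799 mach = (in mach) 0.02989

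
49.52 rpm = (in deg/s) 297.1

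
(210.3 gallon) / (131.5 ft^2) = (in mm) 65.16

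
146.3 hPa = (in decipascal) 1.463e+05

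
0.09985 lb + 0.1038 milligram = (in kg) 0.04529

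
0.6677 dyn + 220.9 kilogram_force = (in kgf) 220.9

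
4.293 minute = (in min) 4.293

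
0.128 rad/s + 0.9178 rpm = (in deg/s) 12.84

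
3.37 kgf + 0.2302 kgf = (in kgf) 3.6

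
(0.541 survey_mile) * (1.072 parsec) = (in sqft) 3.1e+20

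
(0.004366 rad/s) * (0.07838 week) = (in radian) 207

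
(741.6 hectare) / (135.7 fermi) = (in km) 5.465e+16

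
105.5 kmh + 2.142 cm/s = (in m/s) 29.33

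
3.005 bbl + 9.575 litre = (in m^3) 0.4873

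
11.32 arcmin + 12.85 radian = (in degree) 736.4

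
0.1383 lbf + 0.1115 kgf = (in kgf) 0.1742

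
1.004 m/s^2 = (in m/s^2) 1.004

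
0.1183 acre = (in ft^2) 5153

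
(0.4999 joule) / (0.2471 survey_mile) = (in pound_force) 0.0002826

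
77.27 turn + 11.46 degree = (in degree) 2.783e+04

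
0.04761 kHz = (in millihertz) 4.761e+04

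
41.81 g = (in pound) 0.09218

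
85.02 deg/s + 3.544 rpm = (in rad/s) 1.855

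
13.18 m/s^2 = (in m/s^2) 13.18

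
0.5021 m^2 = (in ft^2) 5.405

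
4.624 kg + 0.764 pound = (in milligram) 4.971e+06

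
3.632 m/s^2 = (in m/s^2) 3.632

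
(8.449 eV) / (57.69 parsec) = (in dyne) 7.604e-32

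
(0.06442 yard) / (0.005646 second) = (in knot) 20.28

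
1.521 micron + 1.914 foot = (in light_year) 6.166e-17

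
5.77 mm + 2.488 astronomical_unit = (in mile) 2.313e+08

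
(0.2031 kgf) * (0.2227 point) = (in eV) 9.767e+14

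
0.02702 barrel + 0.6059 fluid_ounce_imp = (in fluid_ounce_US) 145.8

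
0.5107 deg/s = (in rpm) 0.08512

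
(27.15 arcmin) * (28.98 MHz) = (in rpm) 2.186e+06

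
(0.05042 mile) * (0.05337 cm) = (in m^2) 0.04331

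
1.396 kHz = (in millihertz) 1.396e+06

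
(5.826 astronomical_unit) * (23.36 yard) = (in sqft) 2.004e+14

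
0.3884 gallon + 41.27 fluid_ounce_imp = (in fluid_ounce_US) 89.37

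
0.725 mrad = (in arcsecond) 149.5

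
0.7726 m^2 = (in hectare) 7.726e-05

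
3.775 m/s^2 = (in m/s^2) 3.775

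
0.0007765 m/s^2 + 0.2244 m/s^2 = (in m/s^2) 0.2252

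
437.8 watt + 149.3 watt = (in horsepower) 0.7873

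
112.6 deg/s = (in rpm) 18.77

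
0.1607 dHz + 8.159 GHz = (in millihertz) 8.159e+12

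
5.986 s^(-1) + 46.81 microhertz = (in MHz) 5.986e-06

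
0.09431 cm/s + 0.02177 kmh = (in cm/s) 0.699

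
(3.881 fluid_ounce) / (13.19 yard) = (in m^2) 9.516e-06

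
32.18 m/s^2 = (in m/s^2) 32.18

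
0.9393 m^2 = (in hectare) 9.393e-05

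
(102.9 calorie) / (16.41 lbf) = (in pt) 1.672e+04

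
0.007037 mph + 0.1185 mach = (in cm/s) 4035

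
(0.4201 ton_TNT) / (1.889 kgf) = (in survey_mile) 5.896e+04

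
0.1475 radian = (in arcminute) 507.1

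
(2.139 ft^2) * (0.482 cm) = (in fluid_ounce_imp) 33.71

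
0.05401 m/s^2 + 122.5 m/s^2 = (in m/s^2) 122.6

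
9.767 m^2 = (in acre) 0.002413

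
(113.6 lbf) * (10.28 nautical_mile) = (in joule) 9.621e+06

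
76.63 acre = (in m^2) 3.101e+05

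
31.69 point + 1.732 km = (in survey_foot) 5682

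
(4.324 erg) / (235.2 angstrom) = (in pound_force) 4.133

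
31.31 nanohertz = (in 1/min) 1.879e-06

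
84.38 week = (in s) 5.103e+07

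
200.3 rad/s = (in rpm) 1913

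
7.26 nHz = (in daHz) 7.26e-10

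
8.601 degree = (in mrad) 150.1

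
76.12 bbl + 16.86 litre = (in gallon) 3201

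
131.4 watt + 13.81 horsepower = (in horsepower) 13.99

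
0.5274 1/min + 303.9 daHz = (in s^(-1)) 3039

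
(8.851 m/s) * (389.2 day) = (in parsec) 9.646e-09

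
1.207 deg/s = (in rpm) 0.2012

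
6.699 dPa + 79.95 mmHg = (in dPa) 1.066e+05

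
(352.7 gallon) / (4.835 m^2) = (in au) 1.846e-12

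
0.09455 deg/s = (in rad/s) 0.00165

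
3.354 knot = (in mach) 0.005067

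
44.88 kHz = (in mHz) 4.488e+07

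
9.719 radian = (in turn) 1.547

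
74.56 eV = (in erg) 1.195e-10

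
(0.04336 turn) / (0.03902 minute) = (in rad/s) 0.1164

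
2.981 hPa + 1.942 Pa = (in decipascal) 3000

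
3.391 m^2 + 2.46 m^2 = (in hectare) 0.0005851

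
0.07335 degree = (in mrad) 1.28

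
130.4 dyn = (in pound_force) 0.0002932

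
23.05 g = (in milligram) 2.305e+04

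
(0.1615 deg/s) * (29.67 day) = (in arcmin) 2.484e+07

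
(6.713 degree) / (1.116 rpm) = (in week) 1.658e-06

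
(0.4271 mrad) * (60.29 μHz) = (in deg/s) 1.475e-06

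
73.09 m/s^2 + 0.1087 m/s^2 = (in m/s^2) 73.2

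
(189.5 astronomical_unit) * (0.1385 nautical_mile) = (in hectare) 7.272e+11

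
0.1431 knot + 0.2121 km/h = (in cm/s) 13.25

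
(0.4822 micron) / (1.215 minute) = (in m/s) 6.615e-09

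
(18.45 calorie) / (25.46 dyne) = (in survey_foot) 9.947e+05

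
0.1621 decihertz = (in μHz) 1.621e+04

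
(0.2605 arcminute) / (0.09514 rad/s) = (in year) 2.526e-11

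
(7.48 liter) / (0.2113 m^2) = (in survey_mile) 2.2e-05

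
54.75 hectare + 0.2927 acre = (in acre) 135.6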